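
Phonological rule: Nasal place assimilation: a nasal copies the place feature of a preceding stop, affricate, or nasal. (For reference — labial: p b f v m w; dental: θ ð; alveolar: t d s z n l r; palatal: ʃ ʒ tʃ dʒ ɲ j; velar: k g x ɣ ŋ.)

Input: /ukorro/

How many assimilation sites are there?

No segment meets the rule's conditions.

0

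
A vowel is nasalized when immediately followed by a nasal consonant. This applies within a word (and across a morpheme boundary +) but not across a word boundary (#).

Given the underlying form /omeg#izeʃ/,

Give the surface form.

/o/ before nasal /m/ → [õ]

[õmeg#izeʃ]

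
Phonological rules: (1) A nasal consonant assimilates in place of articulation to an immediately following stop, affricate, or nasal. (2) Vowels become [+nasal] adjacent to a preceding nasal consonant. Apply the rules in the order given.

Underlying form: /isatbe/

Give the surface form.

Rule 1: no segment meets the rule's conditions; no change.
After rule 1: isatbe
Rule 2: no segment meets the rule's conditions; no change.

[isatbe]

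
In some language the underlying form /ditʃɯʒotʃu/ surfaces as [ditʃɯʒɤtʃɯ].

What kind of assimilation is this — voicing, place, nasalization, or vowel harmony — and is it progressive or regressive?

/o/→[ɤ] /u/→[ɯ].
Vowels agree with the first vowel, so the harmony is progressive.

vowel harmony, progressive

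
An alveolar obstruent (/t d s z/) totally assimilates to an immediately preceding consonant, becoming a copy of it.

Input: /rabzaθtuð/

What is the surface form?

[rabbaθθuð]

/z/ after /b/ → [b] (total assimilation)
/t/ after /θ/ → [θ] (total assimilation)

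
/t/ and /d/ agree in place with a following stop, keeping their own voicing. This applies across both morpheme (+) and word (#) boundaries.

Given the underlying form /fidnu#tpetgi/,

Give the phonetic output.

[fidnu#ppekgi]

/t/ before /p/ (labial) → [p]
/t/ before /g/ (velar) → [k]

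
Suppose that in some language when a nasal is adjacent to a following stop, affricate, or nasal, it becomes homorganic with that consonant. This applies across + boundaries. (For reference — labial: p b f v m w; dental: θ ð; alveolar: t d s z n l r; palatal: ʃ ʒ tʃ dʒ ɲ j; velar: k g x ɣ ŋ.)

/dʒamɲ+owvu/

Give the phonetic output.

/m/ before /ɲ/ (palatal) → [ɲ]

[dʒaɲɲ+owvu]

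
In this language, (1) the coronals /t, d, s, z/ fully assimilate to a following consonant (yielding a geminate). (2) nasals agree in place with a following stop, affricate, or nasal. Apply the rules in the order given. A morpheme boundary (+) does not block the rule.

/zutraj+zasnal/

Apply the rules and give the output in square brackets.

[zurraj+zannal]

Rule 1: /t/ before /r/ → [r] (total assimilation)
Rule 1: /s/ before /n/ → [n] (total assimilation)
After rule 1: zurraj+zannal
Rule 2: no segment meets the rule's conditions; no change.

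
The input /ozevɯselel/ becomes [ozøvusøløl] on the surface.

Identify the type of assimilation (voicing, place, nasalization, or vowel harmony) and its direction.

/e/→[ø] /ɯ/→[u] /e/→[ø] /e/→[ø].
Vowels agree with the first vowel, so the harmony is progressive.

vowel harmony, progressive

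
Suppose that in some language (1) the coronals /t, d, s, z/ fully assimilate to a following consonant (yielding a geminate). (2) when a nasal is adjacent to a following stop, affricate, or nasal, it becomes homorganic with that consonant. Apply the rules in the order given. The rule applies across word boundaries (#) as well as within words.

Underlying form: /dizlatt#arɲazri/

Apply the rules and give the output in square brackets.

Rule 1: /z/ before /l/ → [l] (total assimilation)
Rule 1: /z/ before /r/ → [r] (total assimilation)
After rule 1: dillatt#arɲarri
Rule 2: no segment meets the rule's conditions; no change.

[dillatt#arɲarri]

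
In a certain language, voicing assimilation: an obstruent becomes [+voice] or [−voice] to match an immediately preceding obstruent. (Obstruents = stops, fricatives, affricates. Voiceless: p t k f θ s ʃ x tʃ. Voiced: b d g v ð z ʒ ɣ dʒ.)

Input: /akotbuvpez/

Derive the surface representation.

/b/ after /t/ (voiceless) → [p]
/p/ after /v/ (voiced) → [b]

[akotpuvbez]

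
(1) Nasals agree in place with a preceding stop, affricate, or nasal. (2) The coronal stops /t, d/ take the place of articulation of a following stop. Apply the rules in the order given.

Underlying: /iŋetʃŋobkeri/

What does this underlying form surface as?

Rule 1: /ŋ/ after /tʃ/ (palatal) → [ɲ]
After rule 1: iŋetʃɲobkeri
Rule 2: no segment meets the rule's conditions; no change.

[iŋetʃɲobkeri]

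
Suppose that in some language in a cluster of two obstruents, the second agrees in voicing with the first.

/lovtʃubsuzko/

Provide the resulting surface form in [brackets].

/tʃ/ after /v/ (voiced) → [dʒ]
/s/ after /b/ (voiced) → [z]
/k/ after /z/ (voiced) → [g]

[lovdʒubzuzgo]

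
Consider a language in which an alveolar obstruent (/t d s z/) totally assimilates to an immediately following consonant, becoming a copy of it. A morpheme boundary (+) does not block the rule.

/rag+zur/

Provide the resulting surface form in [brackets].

no segment meets the rule's conditions; no change.

[rag+zur]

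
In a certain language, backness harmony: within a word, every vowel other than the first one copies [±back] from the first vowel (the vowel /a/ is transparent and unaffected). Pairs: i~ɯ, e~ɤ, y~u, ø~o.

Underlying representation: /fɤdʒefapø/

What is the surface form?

[fɤdʒɤfapo]

/e/ harmonizes with /ɤ/ ([+back]) → [ɤ]
/ø/ harmonizes with /ɤ/ ([+back]) → [o]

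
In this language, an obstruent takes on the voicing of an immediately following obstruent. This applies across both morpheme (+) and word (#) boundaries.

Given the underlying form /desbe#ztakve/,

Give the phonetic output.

/s/ before /b/ (voiced) → [z]
/z/ before /t/ (voiceless) → [s]
/k/ before /v/ (voiced) → [g]

[dezbe#stagve]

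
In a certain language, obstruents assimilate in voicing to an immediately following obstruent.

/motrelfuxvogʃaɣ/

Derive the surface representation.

[motrelfuɣvokʃaɣ]

/x/ before /v/ (voiced) → [ɣ]
/g/ before /ʃ/ (voiceless) → [k]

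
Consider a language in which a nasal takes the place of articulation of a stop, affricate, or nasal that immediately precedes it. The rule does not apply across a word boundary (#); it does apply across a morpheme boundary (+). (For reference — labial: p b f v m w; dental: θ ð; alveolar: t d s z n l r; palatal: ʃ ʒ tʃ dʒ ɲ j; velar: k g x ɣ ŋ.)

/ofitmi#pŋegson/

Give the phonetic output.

[ofitni#pmegson]

/m/ after /t/ (alveolar) → [n]
/ŋ/ after /p/ (labial) → [m]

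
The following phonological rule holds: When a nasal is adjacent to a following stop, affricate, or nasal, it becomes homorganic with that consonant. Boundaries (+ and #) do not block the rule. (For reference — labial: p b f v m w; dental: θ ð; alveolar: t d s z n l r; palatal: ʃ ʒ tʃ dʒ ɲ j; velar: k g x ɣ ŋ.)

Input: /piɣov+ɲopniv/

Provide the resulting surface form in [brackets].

[piɣov+ɲopniv]

no segment meets the rule's conditions; no change.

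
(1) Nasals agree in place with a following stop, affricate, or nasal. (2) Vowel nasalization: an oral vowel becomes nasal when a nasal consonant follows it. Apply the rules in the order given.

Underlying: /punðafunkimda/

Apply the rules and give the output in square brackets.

Rule 1: /n/ before /k/ (velar) → [ŋ]
Rule 1: /m/ before /d/ (alveolar) → [n]
After rule 1: punðafuŋkinda
Rule 2: /u/ before nasal /n/ → [ũ]
Rule 2: /u/ before nasal /ŋ/ → [ũ]
Rule 2: /i/ before nasal /n/ → [ĩ]

[pũnðafũŋkĩnda]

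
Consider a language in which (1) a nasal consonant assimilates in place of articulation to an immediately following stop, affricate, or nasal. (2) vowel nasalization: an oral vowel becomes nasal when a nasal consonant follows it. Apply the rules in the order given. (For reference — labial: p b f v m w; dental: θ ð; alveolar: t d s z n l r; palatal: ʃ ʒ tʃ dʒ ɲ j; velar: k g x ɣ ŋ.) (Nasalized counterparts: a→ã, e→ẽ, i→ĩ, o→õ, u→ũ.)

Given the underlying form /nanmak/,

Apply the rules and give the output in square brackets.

Rule 1: /n/ before /m/ (labial) → [m]
After rule 1: nammak
Rule 2: /a/ before nasal /m/ → [ã]

[nãmmak]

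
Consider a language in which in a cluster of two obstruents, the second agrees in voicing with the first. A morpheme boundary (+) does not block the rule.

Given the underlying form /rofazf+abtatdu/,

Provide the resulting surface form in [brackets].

/f/ after /z/ (voiced) → [v]
/t/ after /b/ (voiced) → [d]
/d/ after /t/ (voiceless) → [t]

[rofazv+abdattu]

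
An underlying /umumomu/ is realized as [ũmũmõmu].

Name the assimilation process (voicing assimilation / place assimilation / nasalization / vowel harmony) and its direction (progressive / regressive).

nasalization, regressive

/u/→[ũ] /u/→[ũ] /o/→[õ].
Each target copies a feature from the following segment, so the direction is regressive.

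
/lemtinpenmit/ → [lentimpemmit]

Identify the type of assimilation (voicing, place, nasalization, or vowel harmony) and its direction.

place assimilation, regressive

/m/→[n] /n/→[m] /n/→[m].
Each target copies a feature from the following segment, so the direction is regressive.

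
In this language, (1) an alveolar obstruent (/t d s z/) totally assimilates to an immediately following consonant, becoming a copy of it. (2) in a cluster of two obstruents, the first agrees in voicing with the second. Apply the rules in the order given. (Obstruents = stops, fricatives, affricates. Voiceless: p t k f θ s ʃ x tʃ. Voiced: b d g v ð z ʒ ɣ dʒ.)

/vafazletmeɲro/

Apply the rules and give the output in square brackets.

Rule 1: /z/ before /l/ → [l] (total assimilation)
Rule 1: /t/ before /m/ → [m] (total assimilation)
After rule 1: vafallemmeɲro
Rule 2: no segment meets the rule's conditions; no change.

[vafallemmeɲro]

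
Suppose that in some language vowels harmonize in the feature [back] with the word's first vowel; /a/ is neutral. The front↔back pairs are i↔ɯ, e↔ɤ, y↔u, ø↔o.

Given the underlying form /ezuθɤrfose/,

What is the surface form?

/u/ harmonizes with /e/ ([-back]) → [y]
/ɤ/ harmonizes with /e/ ([-back]) → [e]
/o/ harmonizes with /e/ ([-back]) → [ø]

[ezyθerføse]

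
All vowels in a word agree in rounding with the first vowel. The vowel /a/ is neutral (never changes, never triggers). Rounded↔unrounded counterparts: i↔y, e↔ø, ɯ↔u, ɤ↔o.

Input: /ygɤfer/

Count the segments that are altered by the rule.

/ɤ/ harmonizes with /y/ ([+round]) → [o]
/e/ harmonizes with /y/ ([+round]) → [ø]
2 segments change.

2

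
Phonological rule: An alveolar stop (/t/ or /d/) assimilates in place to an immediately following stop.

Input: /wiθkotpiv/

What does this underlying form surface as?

[wiθkoppiv]

/t/ before /p/ (labial) → [p]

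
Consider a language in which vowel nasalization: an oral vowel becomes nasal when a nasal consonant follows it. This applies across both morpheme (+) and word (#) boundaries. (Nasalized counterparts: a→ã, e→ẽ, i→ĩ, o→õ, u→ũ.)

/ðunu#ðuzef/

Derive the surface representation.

/u/ before nasal /n/ → [ũ]

[ðũnu#ðuzef]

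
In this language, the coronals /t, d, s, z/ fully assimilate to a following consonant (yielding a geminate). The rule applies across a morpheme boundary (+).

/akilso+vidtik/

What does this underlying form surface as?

[akilso+vittik]

/d/ before /t/ → [t] (total assimilation)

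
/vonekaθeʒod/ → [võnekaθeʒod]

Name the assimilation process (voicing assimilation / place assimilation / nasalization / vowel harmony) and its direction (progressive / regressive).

/o/→[õ].
Each target copies a feature from the following segment, so the direction is regressive.

nasalization, regressive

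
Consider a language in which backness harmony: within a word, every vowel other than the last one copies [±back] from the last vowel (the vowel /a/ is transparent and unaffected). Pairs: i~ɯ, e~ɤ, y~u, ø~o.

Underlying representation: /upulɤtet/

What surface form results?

[ypyletet]

/u/ harmonizes with /e/ ([-back]) → [y]
/u/ harmonizes with /e/ ([-back]) → [y]
/ɤ/ harmonizes with /e/ ([-back]) → [e]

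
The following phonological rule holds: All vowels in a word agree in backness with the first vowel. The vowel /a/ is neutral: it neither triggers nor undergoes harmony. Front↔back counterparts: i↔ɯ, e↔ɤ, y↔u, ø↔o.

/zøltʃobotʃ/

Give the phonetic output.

/o/ harmonizes with /ø/ ([-back]) → [ø]
/o/ harmonizes with /ø/ ([-back]) → [ø]

[zøltʃøbøtʃ]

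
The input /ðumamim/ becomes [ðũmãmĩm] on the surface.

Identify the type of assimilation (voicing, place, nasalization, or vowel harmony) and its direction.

nasalization, regressive

/u/→[ũ] /a/→[ã] /i/→[ĩ].
Each target copies a feature from the following segment, so the direction is regressive.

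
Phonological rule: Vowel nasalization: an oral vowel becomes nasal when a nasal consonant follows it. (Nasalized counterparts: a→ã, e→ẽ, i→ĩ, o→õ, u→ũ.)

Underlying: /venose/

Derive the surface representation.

[vẽnose]

/e/ before nasal /n/ → [ẽ]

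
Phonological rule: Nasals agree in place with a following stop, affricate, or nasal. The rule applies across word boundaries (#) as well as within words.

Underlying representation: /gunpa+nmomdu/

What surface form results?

[gumpa+mmondu]

/n/ before /p/ (labial) → [m]
/n/ before /m/ (labial) → [m]
/m/ before /d/ (alveolar) → [n]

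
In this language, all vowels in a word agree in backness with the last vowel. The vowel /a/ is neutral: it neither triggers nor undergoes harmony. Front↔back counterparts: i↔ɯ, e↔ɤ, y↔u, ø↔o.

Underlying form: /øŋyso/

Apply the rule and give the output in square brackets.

/ø/ harmonizes with /o/ ([+back]) → [o]
/y/ harmonizes with /o/ ([+back]) → [u]

[oŋuso]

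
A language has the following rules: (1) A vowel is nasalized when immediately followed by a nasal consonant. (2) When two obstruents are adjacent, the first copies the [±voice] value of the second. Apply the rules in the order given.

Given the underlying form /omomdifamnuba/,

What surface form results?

[õmõmdifãmnuba]

Rule 1: /o/ before nasal /m/ → [õ]
Rule 1: /o/ before nasal /m/ → [õ]
Rule 1: /a/ before nasal /m/ → [ã]
After rule 1: õmõmdifãmnuba
Rule 2: no segment meets the rule's conditions; no change.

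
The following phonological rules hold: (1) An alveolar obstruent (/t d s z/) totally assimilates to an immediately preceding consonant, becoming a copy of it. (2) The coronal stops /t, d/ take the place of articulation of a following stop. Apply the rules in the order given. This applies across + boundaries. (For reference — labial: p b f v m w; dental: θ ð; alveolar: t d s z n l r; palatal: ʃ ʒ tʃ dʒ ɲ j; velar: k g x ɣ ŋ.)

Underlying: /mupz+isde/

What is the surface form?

[mupp+isse]

Rule 1: /z/ after /p/ → [p] (total assimilation)
Rule 1: /d/ after /s/ → [s] (total assimilation)
After rule 1: mupp+isse
Rule 2: no segment meets the rule's conditions; no change.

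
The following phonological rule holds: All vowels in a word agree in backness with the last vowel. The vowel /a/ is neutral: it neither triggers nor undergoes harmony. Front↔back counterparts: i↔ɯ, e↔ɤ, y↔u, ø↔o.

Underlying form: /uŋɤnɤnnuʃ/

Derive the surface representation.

[uŋɤnɤnnuʃ]

no segment meets the rule's conditions; no change.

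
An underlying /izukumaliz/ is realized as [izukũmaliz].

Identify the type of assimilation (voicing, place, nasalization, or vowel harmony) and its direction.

/u/→[ũ].
Each target copies a feature from the following segment, so the direction is regressive.

nasalization, regressive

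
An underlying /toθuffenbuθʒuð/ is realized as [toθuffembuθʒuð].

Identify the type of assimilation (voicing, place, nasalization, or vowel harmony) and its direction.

place assimilation, regressive

/n/→[m].
Each target copies a feature from the following segment, so the direction is regressive.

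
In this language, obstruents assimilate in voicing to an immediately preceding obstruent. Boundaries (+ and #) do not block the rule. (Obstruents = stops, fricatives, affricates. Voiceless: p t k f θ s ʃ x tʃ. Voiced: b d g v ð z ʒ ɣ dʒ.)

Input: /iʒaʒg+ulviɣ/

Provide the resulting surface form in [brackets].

[iʒaʒg+ulviɣ]

no segment meets the rule's conditions; no change.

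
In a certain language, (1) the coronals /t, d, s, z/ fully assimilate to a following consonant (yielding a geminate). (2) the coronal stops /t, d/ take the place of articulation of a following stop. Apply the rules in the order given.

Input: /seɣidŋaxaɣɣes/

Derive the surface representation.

Rule 1: /d/ before /ŋ/ → [ŋ] (total assimilation)
After rule 1: seɣiŋŋaxaɣɣes
Rule 2: no segment meets the rule's conditions; no change.

[seɣiŋŋaxaɣɣes]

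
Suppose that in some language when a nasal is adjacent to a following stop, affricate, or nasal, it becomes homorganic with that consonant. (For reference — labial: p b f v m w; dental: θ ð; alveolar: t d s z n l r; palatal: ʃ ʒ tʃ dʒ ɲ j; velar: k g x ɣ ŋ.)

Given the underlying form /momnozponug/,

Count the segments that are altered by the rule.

1

/m/ before /n/ (alveolar) → [n]
1 segment changes.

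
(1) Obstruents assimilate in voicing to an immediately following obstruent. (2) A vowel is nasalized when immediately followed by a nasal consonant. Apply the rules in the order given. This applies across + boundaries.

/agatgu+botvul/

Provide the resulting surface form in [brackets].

Rule 1: /t/ before /g/ (voiced) → [d]
Rule 1: /t/ before /v/ (voiced) → [d]
After rule 1: agadgu+bodvul
Rule 2: no segment meets the rule's conditions; no change.

[agadgu+bodvul]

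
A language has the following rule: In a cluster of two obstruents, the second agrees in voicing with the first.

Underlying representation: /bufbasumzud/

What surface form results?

[bufpasumzud]

/b/ after /f/ (voiceless) → [p]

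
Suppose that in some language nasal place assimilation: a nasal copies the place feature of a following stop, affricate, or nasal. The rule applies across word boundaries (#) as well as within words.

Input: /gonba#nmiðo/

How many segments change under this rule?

2

/n/ before /b/ (labial) → [m]
/n/ before /m/ (labial) → [m]
2 segments change.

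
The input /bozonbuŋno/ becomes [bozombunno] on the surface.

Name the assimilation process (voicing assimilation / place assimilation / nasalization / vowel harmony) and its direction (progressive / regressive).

/n/→[m] /ŋ/→[n].
Each target copies a feature from the following segment, so the direction is regressive.

place assimilation, regressive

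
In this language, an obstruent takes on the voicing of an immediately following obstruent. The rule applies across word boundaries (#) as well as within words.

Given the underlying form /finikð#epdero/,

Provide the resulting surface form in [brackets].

[finigð#ebdero]

/k/ before /ð/ (voiced) → [g]
/p/ before /d/ (voiced) → [b]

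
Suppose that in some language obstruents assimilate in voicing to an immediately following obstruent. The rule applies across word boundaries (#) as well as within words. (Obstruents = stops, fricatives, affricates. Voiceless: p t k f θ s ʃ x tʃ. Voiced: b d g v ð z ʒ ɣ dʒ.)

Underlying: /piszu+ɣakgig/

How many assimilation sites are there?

/s/ before /z/ (voiced) → [z]
/k/ before /g/ (voiced) → [g]
2 segments change.

2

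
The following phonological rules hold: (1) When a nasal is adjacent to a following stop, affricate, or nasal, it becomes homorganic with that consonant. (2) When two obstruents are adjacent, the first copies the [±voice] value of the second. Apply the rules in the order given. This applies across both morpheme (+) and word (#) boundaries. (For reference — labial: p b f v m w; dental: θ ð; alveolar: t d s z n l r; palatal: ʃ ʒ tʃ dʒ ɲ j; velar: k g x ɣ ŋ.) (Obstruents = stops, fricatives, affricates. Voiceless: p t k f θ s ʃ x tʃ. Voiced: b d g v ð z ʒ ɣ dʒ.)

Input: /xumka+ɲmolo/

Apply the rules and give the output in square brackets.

[xuŋka+mmolo]

Rule 1: /m/ before /k/ (velar) → [ŋ]
Rule 1: /ɲ/ before /m/ (labial) → [m]
After rule 1: xuŋka+mmolo
Rule 2: no segment meets the rule's conditions; no change.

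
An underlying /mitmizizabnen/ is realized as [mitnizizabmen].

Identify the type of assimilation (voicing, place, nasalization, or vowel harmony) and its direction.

place assimilation, progressive

/m/→[n] /n/→[m].
Each target copies a feature from the preceding segment, so the direction is progressive.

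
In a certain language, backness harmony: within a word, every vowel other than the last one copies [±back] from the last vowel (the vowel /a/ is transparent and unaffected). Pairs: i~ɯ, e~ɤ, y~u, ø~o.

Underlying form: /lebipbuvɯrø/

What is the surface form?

[lebipbyvirø]

/u/ harmonizes with /ø/ ([-back]) → [y]
/ɯ/ harmonizes with /ø/ ([-back]) → [i]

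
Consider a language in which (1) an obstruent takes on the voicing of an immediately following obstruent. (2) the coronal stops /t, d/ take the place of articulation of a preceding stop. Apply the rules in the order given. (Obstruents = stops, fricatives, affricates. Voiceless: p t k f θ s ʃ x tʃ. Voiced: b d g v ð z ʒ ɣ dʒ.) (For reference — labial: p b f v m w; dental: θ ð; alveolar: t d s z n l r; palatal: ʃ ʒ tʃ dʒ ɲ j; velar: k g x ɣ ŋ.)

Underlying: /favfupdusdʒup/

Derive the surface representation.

[faffubbuzdʒup]

Rule 1: /v/ before /f/ (voiceless) → [f]
Rule 1: /p/ before /d/ (voiced) → [b]
Rule 1: /s/ before /dʒ/ (voiced) → [z]
After rule 1: faffubduzdʒup
Rule 2: /d/ after /b/ (labial) → [b]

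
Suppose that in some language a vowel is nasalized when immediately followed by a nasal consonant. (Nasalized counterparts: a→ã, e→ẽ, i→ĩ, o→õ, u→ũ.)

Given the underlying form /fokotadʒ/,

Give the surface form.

no segment meets the rule's conditions; no change.

[fokotadʒ]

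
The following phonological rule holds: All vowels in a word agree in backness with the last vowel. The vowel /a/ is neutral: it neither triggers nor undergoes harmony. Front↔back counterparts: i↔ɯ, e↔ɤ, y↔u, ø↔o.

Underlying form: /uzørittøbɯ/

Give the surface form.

[uzorɯttobɯ]

/ø/ harmonizes with /ɯ/ ([+back]) → [o]
/i/ harmonizes with /ɯ/ ([+back]) → [ɯ]
/ø/ harmonizes with /ɯ/ ([+back]) → [o]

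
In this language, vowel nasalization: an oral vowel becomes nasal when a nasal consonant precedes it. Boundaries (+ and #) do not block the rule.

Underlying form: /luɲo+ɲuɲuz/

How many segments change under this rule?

3

/o/ after nasal /ɲ/ → [õ]
/u/ after nasal /ɲ/ → [ũ]
/u/ after nasal /ɲ/ → [ũ]
3 segments change.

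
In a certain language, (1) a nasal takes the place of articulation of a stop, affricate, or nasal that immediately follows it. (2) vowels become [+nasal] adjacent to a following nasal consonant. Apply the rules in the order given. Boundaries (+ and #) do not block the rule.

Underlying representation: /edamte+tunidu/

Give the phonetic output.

Rule 1: /m/ before /t/ (alveolar) → [n]
After rule 1: edante+tunidu
Rule 2: /a/ before nasal /n/ → [ã]
Rule 2: /u/ before nasal /n/ → [ũ]

[edãnte+tũnidu]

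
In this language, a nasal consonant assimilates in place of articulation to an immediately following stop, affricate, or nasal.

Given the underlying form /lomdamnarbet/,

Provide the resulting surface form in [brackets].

/m/ before /d/ (alveolar) → [n]
/m/ before /n/ (alveolar) → [n]

[londannarbet]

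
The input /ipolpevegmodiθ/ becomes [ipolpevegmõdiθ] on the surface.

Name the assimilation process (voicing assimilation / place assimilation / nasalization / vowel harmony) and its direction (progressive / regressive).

nasalization, progressive

/o/→[õ].
Each target copies a feature from the preceding segment, so the direction is progressive.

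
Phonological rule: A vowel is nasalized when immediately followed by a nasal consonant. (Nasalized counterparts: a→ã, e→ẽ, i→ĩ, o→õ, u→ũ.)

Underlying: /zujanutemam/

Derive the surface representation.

/a/ before nasal /n/ → [ã]
/e/ before nasal /m/ → [ẽ]
/a/ before nasal /m/ → [ã]

[zujãnutẽmãm]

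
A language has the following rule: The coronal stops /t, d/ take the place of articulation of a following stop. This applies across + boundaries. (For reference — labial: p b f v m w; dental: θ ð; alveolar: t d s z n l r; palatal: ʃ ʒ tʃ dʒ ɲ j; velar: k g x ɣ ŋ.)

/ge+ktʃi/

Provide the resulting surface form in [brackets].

[ge+ktʃi]

no segment meets the rule's conditions; no change.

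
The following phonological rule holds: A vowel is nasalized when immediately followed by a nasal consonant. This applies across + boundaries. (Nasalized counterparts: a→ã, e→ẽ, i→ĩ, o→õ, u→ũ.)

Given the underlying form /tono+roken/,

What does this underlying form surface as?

/o/ before nasal /n/ → [õ]
/e/ before nasal /n/ → [ẽ]

[tõno+rokẽn]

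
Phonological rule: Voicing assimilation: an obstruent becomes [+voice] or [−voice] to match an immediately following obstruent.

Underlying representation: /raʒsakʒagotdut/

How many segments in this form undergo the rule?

/ʒ/ before /s/ (voiceless) → [ʃ]
/k/ before /ʒ/ (voiced) → [g]
/t/ before /d/ (voiced) → [d]
3 segments change.

3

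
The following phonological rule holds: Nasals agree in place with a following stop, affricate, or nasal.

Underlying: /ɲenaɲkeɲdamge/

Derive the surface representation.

/ɲ/ before /k/ (velar) → [ŋ]
/ɲ/ before /d/ (alveolar) → [n]
/m/ before /g/ (velar) → [ŋ]

[ɲenaŋkendaŋge]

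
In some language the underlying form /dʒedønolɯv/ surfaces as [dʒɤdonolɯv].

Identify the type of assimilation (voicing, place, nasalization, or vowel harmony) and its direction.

vowel harmony, regressive

/e/→[ɤ] /ø/→[o].
Vowels agree with the last vowel, so the harmony is regressive.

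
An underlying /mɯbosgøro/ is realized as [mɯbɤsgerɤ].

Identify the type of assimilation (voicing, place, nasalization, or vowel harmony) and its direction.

/o/→[ɤ] /ø/→[e] /o/→[ɤ].
Vowels agree with the first vowel, so the harmony is progressive.

vowel harmony, progressive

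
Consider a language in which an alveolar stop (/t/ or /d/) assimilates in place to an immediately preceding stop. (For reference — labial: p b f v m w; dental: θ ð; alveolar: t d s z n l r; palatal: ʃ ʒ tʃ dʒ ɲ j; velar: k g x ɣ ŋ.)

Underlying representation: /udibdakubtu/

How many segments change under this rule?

2

/d/ after /b/ (labial) → [b]
/t/ after /b/ (labial) → [p]
2 segments change.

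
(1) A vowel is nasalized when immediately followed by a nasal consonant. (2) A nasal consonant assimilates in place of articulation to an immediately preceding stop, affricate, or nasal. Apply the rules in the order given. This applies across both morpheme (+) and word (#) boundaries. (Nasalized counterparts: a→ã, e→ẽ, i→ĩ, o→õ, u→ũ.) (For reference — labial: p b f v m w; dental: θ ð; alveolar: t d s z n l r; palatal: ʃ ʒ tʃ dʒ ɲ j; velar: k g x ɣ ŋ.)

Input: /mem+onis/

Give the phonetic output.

[mẽm+õnis]

Rule 1: /e/ before nasal /m/ → [ẽ]
Rule 1: /o/ before nasal /n/ → [õ]
After rule 1: mẽm+õnis
Rule 2: no segment meets the rule's conditions; no change.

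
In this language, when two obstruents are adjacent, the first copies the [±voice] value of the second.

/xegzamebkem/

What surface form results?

/b/ before /k/ (voiceless) → [p]

[xegzamepkem]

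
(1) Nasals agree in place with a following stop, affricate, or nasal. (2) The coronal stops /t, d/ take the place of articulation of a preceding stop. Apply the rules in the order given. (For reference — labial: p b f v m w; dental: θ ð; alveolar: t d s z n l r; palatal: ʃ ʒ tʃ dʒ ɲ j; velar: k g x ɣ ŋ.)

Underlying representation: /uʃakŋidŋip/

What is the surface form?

Rule 1: no segment meets the rule's conditions; no change.
After rule 1: uʃakŋidŋip
Rule 2: no segment meets the rule's conditions; no change.

[uʃakŋidŋip]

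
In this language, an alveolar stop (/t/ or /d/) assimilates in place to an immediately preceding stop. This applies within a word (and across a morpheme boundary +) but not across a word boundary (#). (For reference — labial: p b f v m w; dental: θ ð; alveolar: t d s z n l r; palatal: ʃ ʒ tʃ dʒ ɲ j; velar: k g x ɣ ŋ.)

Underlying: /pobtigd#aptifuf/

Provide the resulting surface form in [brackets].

[pobpigg#appifuf]

/t/ after /b/ (labial) → [p]
/d/ after /g/ (velar) → [g]
/t/ after /p/ (labial) → [p]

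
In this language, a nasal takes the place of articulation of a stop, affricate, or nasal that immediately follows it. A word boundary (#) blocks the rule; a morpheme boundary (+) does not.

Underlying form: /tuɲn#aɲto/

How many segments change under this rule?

/ɲ/ before /n/ (alveolar) → [n]
/ɲ/ before /t/ (alveolar) → [n]
2 segments change.

2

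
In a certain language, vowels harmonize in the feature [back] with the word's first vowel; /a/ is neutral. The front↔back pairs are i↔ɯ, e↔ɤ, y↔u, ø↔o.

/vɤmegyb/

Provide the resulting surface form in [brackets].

/e/ harmonizes with /ɤ/ ([+back]) → [ɤ]
/y/ harmonizes with /ɤ/ ([+back]) → [u]

[vɤmɤgub]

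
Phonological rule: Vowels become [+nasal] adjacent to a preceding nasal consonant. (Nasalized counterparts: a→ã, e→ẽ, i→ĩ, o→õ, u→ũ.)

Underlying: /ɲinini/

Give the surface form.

/i/ after nasal /ɲ/ → [ĩ]
/i/ after nasal /n/ → [ĩ]
/i/ after nasal /n/ → [ĩ]

[ɲĩnĩnĩ]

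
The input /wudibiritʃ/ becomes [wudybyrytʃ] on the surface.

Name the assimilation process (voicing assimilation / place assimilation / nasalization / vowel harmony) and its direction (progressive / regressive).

vowel harmony, progressive

/i/→[y] /i/→[y] /i/→[y].
Vowels agree with the first vowel, so the harmony is progressive.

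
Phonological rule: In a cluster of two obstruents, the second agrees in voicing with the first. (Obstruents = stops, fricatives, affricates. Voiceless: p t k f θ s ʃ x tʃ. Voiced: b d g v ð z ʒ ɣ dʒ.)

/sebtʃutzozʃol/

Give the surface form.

[sebdʒutsozʒol]

/tʃ/ after /b/ (voiced) → [dʒ]
/z/ after /t/ (voiceless) → [s]
/ʃ/ after /z/ (voiced) → [ʒ]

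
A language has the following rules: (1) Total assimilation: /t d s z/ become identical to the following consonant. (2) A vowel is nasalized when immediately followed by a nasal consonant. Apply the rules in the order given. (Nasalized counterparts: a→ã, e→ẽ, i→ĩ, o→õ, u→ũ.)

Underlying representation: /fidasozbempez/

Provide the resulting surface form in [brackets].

[fidasobbẽmpez]

Rule 1: /z/ before /b/ → [b] (total assimilation)
After rule 1: fidasobbempez
Rule 2: /e/ before nasal /m/ → [ẽ]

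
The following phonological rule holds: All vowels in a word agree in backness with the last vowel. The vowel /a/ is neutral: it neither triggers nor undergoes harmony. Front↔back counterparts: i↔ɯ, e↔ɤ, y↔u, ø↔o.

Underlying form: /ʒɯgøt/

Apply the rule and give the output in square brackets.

/ɯ/ harmonizes with /ø/ ([-back]) → [i]

[ʒigøt]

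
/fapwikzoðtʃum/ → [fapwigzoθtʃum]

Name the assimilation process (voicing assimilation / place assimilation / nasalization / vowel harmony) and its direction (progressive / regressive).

/k/→[g] /ð/→[θ].
Each target copies a feature from the following segment, so the direction is regressive.

voicing assimilation, regressive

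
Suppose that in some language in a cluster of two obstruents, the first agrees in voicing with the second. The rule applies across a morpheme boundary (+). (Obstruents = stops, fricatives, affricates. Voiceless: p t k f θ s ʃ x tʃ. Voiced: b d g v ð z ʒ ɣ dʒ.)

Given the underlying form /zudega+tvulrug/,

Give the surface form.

/t/ before /v/ (voiced) → [d]

[zudega+dvulrug]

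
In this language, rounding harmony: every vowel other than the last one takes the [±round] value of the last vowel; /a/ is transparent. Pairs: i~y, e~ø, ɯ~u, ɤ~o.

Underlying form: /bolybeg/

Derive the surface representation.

/o/ harmonizes with /e/ ([-round]) → [ɤ]
/y/ harmonizes with /e/ ([-round]) → [i]

[bɤlibeg]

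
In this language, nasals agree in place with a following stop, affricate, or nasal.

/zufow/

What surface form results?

no segment meets the rule's conditions; no change.

[zufow]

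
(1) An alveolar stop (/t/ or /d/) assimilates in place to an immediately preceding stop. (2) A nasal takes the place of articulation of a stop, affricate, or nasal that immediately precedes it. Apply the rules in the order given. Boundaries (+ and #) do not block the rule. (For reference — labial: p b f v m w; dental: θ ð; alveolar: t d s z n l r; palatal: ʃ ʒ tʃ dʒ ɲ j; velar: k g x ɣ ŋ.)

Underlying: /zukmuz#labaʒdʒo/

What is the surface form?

Rule 1: no segment meets the rule's conditions; no change.
After rule 1: zukmuz#labaʒdʒo
Rule 2: /m/ after /k/ (velar) → [ŋ]

[zukŋuz#labaʒdʒo]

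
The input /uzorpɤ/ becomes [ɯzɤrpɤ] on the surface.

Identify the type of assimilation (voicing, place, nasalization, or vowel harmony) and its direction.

/u/→[ɯ] /o/→[ɤ].
Vowels agree with the last vowel, so the harmony is regressive.

vowel harmony, regressive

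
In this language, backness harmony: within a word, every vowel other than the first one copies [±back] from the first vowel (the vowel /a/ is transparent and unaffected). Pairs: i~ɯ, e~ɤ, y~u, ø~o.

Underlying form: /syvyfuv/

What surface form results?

[syvyfyv]

/u/ harmonizes with /y/ ([-back]) → [y]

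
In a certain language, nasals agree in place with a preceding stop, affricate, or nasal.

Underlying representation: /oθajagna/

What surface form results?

[oθajagŋa]

/n/ after /g/ (velar) → [ŋ]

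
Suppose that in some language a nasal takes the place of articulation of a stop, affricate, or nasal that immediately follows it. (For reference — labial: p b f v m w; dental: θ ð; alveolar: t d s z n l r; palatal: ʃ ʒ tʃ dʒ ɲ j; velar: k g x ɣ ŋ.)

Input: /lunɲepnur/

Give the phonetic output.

[luɲɲepnur]

/n/ before /ɲ/ (palatal) → [ɲ]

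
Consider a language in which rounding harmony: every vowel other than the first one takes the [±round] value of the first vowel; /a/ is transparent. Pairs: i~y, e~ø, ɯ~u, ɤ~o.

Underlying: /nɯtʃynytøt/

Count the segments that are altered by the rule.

3

/y/ harmonizes with /ɯ/ ([-round]) → [i]
/y/ harmonizes with /ɯ/ ([-round]) → [i]
/ø/ harmonizes with /ɯ/ ([-round]) → [e]
3 segments change.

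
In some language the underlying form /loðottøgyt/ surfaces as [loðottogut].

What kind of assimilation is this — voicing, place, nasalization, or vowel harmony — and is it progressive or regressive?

vowel harmony, progressive

/ø/→[o] /y/→[u].
Vowels agree with the first vowel, so the harmony is progressive.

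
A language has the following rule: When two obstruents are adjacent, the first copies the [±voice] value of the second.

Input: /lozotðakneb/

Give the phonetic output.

/t/ before /ð/ (voiced) → [d]

[lozodðakneb]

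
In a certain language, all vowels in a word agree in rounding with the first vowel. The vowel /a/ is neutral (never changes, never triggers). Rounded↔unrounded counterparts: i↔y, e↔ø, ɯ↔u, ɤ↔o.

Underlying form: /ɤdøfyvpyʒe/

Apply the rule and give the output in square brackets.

/ø/ harmonizes with /ɤ/ ([-round]) → [e]
/y/ harmonizes with /ɤ/ ([-round]) → [i]
/y/ harmonizes with /ɤ/ ([-round]) → [i]

[ɤdefivpiʒe]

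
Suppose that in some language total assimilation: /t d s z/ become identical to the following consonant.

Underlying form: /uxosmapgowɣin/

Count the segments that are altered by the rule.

/s/ before /m/ → [m] (total assimilation)
1 segment changes.

1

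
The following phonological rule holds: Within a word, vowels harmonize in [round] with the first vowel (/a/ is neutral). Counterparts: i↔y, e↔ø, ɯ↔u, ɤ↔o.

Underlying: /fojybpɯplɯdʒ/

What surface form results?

/ɯ/ harmonizes with /o/ ([+round]) → [u]
/ɯ/ harmonizes with /o/ ([+round]) → [u]

[fojybpupludʒ]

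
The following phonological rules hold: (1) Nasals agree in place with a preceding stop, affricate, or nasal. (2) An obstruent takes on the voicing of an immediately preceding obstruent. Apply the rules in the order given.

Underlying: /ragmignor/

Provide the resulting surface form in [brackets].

Rule 1: /m/ after /g/ (velar) → [ŋ]
Rule 1: /n/ after /g/ (velar) → [ŋ]
After rule 1: ragŋigŋor
Rule 2: no segment meets the rule's conditions; no change.

[ragŋigŋor]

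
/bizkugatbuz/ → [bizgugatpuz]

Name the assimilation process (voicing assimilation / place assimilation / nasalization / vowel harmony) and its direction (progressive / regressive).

/k/→[g] /b/→[p].
Each target copies a feature from the preceding segment, so the direction is progressive.

voicing assimilation, progressive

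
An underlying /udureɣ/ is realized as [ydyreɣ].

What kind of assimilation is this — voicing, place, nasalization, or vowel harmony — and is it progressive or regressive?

/u/→[y] /u/→[y].
Vowels agree with the last vowel, so the harmony is regressive.

vowel harmony, regressive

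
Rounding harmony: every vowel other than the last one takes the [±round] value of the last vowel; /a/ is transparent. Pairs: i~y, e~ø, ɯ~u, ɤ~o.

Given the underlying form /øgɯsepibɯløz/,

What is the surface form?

/ɯ/ harmonizes with /ø/ ([+round]) → [u]
/e/ harmonizes with /ø/ ([+round]) → [ø]
/i/ harmonizes with /ø/ ([+round]) → [y]
/ɯ/ harmonizes with /ø/ ([+round]) → [u]

[øgusøpybuløz]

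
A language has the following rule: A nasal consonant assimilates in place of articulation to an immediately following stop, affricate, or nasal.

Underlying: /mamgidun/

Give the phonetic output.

/m/ before /g/ (velar) → [ŋ]

[maŋgidun]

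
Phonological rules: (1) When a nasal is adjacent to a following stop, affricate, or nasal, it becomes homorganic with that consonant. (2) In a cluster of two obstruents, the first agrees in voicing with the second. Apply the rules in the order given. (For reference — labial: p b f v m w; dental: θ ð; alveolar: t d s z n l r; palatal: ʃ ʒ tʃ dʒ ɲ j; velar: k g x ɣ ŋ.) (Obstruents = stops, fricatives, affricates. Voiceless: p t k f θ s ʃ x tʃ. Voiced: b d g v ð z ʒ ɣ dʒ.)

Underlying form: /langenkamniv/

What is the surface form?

Rule 1: /n/ before /g/ (velar) → [ŋ]
Rule 1: /n/ before /k/ (velar) → [ŋ]
Rule 1: /m/ before /n/ (alveolar) → [n]
After rule 1: laŋgeŋkanniv
Rule 2: no segment meets the rule's conditions; no change.

[laŋgeŋkanniv]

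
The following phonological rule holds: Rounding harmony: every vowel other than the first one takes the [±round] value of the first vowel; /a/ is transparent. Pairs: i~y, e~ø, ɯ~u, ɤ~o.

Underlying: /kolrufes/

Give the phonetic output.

[kolruføs]

/e/ harmonizes with /o/ ([+round]) → [ø]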